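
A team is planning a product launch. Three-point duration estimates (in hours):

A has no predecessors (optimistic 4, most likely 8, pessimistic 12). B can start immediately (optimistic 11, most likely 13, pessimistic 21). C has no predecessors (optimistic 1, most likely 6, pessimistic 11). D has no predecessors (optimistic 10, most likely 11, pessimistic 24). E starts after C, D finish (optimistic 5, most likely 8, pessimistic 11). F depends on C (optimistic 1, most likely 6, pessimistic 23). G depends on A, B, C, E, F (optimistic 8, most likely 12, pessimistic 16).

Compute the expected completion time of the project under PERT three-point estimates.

33 hours

te_A = (4 + 4·8 + 12)/6 = 48/6 = 8
te_B = (11 + 4·13 + 21)/6 = 84/6 = 14
te_C = (1 + 4·6 + 11)/6 = 36/6 = 6
te_D = (10 + 4·11 + 24)/6 = 78/6 = 13
te_E = (5 + 4·8 + 11)/6 = 48/6 = 8
te_F = (1 + 4·6 + 23)/6 = 48/6 = 8
te_G = (8 + 4·12 + 16)/6 = 72/6 = 12

Forward pass:
ES_A = 0; EF_A = 8
ES_B = 0; EF_B = 14
ES_C = 0; EF_C = 6
ES_D = 0; EF_D = 13
ES_E = max(EF_C=6, EF_D=13) = 13; EF_E = 13+8 = 21
ES_F = 6; EF_F = 6+8 = 14
ES_G = max(EF_A=8, EF_B=14, EF_C=6, EF_E=21, EF_F=14) = 21; EF_G = 21+12 = 33
Expected project duration μ = 33 hours. Critical path: D → E → G.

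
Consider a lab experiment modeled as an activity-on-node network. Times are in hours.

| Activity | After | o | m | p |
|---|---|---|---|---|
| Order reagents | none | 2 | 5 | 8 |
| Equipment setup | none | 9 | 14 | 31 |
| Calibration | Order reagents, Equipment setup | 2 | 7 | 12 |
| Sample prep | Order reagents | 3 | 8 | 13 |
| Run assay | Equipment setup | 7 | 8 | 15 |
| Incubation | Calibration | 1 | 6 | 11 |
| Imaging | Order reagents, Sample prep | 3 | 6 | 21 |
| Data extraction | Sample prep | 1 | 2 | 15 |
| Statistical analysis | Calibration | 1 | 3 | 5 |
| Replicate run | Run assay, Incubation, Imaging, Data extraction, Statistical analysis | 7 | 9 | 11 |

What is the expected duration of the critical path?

38 hours

te_Order reagents = (2 + 4·5 + 8)/6 = 30/6 = 5
te_Equipment setup = (9 + 4·14 + 31)/6 = 96/6 = 16
te_Calibration = (2 + 4·7 + 12)/6 = 42/6 = 7
te_Sample prep = (3 + 4·8 + 13)/6 = 48/6 = 8
te_Run assay = (7 + 4·8 + 15)/6 = 54/6 = 9
te_Incubation = (1 + 4·6 + 11)/6 = 36/6 = 6
te_Imaging = (3 + 4·6 + 21)/6 = 48/6 = 8
te_Data extraction = (1 + 4·2 + 15)/6 = 24/6 = 4
te_Statistical analysis = (1 + 4·3 + 5)/6 = 18/6 = 3
te_Replicate run = (7 + 4·9 + 11)/6 = 54/6 = 9

Forward pass:
ES_Order reagents = 0; EF_Order reagents = 5
ES_Equipment setup = 0; EF_Equipment setup = 16
ES_Calibration = max(EF_Order reagents=5, EF_Equipment setup=16) = 16; EF_Calibration = 16+7 = 23
ES_Sample prep = 5; EF_Sample prep = 5+8 = 13
ES_Run assay = 16; EF_Run assay = 16+9 = 25
ES_Incubation = 23; EF_Incubation = 23+6 = 29
ES_Imaging = max(EF_Order reagents=5, EF_Sample prep=13) = 13; EF_Imaging = 13+8 = 21
ES_Data extraction = 13; EF_Data extraction = 13+4 = 17
ES_Statistical analysis = 23; EF_Statistical analysis = 23+3 = 26
ES_Replicate run = max(EF_Run assay=25, EF_Incubation=29, EF_Imaging=21, EF_Data extraction=17, EF_Statistical analysis=26) = 29; EF_Replicate run = 29+9 = 38
Expected project duration μ = 38 hours. Critical path: Equipment setup → Calibration → Incubation → Replicate run.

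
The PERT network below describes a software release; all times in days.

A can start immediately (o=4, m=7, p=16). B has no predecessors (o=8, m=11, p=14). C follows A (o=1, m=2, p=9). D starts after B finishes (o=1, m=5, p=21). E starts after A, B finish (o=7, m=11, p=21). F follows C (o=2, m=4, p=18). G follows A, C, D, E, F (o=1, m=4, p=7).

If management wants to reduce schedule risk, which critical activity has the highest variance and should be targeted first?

te_A = (4 + 4·7 + 16)/6 = 48/6 = 8; σ²_A = ((16−4)/6)² = 4.000
te_B = (8 + 4·11 + 14)/6 = 66/6 = 11; σ²_B = ((14−8)/6)² = 1.000
te_C = (1 + 4·2 + 9)/6 = 18/6 = 3; σ²_C = ((9−1)/6)² = 1.778
te_D = (1 + 4·5 + 21)/6 = 42/6 = 7; σ²_D = ((21−1)/6)² = 11.111
te_E = (7 + 4·11 + 21)/6 = 72/6 = 12; σ²_E = ((21−7)/6)² = 5.444
te_F = (2 + 4·4 + 18)/6 = 36/6 = 6; σ²_F = ((18−2)/6)² = 7.111
te_G = (1 + 4·4 + 7)/6 = 24/6 = 4; σ²_G = ((7−1)/6)² = 1.000

Forward pass:
ES_A = 0; EF_A = 8
ES_B = 0; EF_B = 11
ES_C = 8; EF_C = 8+3 = 11
ES_D = 11; EF_D = 11+7 = 18
ES_E = max(EF_A=8, EF_B=11) = 11; EF_E = 11+12 = 23
ES_F = 11; EF_F = 11+6 = 17
ES_G = max(EF_A=8, EF_C=11, EF_D=18, EF_E=23, EF_F=17) = 23; EF_G = 23+4 = 27
Expected project duration μ = 27 days. Critical path: B → E → G.

Variances on critical path: σ²_B=1.000, σ²_E=5.444, σ²_G=1.000.
Largest is σ²_E = 5.444.

E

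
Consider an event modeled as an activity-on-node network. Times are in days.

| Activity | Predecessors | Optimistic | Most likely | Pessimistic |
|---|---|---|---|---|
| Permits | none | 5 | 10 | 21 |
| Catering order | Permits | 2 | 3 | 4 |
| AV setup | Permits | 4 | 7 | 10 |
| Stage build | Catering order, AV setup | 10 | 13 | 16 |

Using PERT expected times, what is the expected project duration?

31 days

te_Permits = (5 + 4·10 + 21)/6 = 66/6 = 11
te_Catering order = (2 + 4·3 + 4)/6 = 18/6 = 3
te_AV setup = (4 + 4·7 + 10)/6 = 42/6 = 7
te_Stage build = (10 + 4·13 + 16)/6 = 78/6 = 13

Forward pass:
ES_Permits = 0; EF_Permits = 11
ES_Catering order = 11; EF_Catering order = 11+3 = 14
ES_AV setup = 11; EF_AV setup = 11+7 = 18
ES_Stage build = max(EF_Catering order=14, EF_AV setup=18) = 18; EF_Stage build = 18+13 = 31
Expected project duration μ = 31 days. Critical path: Permits → AV setup → Stage build.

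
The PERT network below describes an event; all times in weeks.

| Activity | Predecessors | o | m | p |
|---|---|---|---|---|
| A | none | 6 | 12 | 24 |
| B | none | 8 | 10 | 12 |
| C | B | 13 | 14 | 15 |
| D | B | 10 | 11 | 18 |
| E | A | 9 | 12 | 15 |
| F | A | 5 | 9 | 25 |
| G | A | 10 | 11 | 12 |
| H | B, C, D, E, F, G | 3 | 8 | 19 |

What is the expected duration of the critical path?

te_A = (6 + 4·12 + 24)/6 = 78/6 = 13
te_B = (8 + 4·10 + 12)/6 = 60/6 = 10
te_C = (13 + 4·14 + 15)/6 = 84/6 = 14
te_D = (10 + 4·11 + 18)/6 = 72/6 = 12
te_E = (9 + 4·12 + 15)/6 = 72/6 = 12
te_F = (5 + 4·9 + 25)/6 = 66/6 = 11
te_G = (10 + 4·11 + 12)/6 = 66/6 = 11
te_H = (3 + 4·8 + 19)/6 = 54/6 = 9

Forward pass:
ES_A = 0; EF_A = 13
ES_B = 0; EF_B = 10
ES_C = 10; EF_C = 10+14 = 24
ES_D = 10; EF_D = 10+12 = 22
ES_E = 13; EF_E = 13+12 = 25
ES_F = 13; EF_F = 13+11 = 24
ES_G = 13; EF_G = 13+11 = 24
ES_H = max(EF_B=10, EF_C=24, EF_D=22, EF_E=25, EF_F=24, EF_G=24) = 25; EF_H = 25+9 = 34
Expected project duration μ = 34 weeks. Critical path: A → E → H.

34 weeks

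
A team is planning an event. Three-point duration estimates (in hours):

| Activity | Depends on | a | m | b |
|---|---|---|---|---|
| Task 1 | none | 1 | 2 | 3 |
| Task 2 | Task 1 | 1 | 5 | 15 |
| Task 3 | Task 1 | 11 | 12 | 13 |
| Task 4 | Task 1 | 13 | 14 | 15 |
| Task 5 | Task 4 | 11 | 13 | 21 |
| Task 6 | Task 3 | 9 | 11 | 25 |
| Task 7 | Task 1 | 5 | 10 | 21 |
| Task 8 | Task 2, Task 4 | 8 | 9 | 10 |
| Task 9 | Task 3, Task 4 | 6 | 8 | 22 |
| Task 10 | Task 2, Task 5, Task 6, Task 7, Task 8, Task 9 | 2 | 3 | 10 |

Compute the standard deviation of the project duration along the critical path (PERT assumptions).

2.19 hours

te_Task 1 = (1 + 4·2 + 3)/6 = 12/6 = 2; σ²_Task 1 = ((3−1)/6)² = 0.111
te_Task 2 = (1 + 4·5 + 15)/6 = 36/6 = 6; σ²_Task 2 = ((15−1)/6)² = 5.444
te_Task 3 = (11 + 4·12 + 13)/6 = 72/6 = 12; σ²_Task 3 = ((13−11)/6)² = 0.111
te_Task 4 = (13 + 4·14 + 15)/6 = 84/6 = 14; σ²_Task 4 = ((15−13)/6)² = 0.111
te_Task 5 = (11 + 4·13 + 21)/6 = 84/6 = 14; σ²_Task 5 = ((21−11)/6)² = 2.778
te_Task 6 = (9 + 4·11 + 25)/6 = 78/6 = 13; σ²_Task 6 = ((25−9)/6)² = 7.111
te_Task 7 = (5 + 4·10 + 21)/6 = 66/6 = 11; σ²_Task 7 = ((21−5)/6)² = 7.111
te_Task 8 = (8 + 4·9 + 10)/6 = 54/6 = 9; σ²_Task 8 = ((10−8)/6)² = 0.111
te_Task 9 = (6 + 4·8 + 22)/6 = 60/6 = 10; σ²_Task 9 = ((22−6)/6)² = 7.111
te_Task 10 = (2 + 4·3 + 10)/6 = 24/6 = 4; σ²_Task 10 = ((10−2)/6)² = 1.778

Forward pass:
ES_Task 1 = 0; EF_Task 1 = 2
ES_Task 2 = 2; EF_Task 2 = 2+6 = 8
ES_Task 3 = 2; EF_Task 3 = 2+12 = 14
ES_Task 4 = 2; EF_Task 4 = 2+14 = 16
ES_Task 5 = 16; EF_Task 5 = 16+14 = 30
ES_Task 6 = 14; EF_Task 6 = 14+13 = 27
ES_Task 7 = 2; EF_Task 7 = 2+11 = 13
ES_Task 8 = max(EF_Task 2=8, EF_Task 4=16) = 16; EF_Task 8 = 16+9 = 25
ES_Task 9 = max(EF_Task 3=14, EF_Task 4=16) = 16; EF_Task 9 = 16+10 = 26
ES_Task 10 = max(EF_Task 2=8, EF_Task 5=30, EF_Task 6=27, EF_Task 7=13, EF_Task 8=25, EF_Task 9=26) = 30; EF_Task 10 = 30+4 = 34
Expected project duration μ = 34 hours. Critical path: Task 1 → Task 4 → Task 5 → Task 10.

Variance along critical path = 0.111 + 0.111 + 2.778 + 1.778 = 4.778
σ = √4.778 = 2.186 hours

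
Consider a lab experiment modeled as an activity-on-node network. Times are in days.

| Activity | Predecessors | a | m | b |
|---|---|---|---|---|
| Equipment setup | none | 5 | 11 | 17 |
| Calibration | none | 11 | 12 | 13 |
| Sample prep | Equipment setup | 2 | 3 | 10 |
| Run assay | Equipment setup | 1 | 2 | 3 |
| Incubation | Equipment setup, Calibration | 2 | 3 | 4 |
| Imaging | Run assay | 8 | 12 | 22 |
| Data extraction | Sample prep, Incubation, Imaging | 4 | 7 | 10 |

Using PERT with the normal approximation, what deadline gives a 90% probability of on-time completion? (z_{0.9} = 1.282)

te_Equipment setup = (5 + 4·11 + 17)/6 = 66/6 = 11; σ²_Equipment setup = ((17−5)/6)² = 4.000
te_Calibration = (11 + 4·12 + 13)/6 = 72/6 = 12; σ²_Calibration = ((13−11)/6)² = 0.111
te_Sample prep = (2 + 4·3 + 10)/6 = 24/6 = 4; σ²_Sample prep = ((10−2)/6)² = 1.778
te_Run assay = (1 + 4·2 + 3)/6 = 12/6 = 2; σ²_Run assay = ((3−1)/6)² = 0.111
te_Incubation = (2 + 4·3 + 4)/6 = 18/6 = 3; σ²_Incubation = ((4−2)/6)² = 0.111
te_Imaging = (8 + 4·12 + 22)/6 = 78/6 = 13; σ²_Imaging = ((22−8)/6)² = 5.444
te_Data extraction = (4 + 4·7 + 10)/6 = 42/6 = 7; σ²_Data extraction = ((10−4)/6)² = 1.000

Forward pass:
ES_Equipment setup = 0; EF_Equipment setup = 11
ES_Calibration = 0; EF_Calibration = 12
ES_Sample prep = 11; EF_Sample prep = 11+4 = 15
ES_Run assay = 11; EF_Run assay = 11+2 = 13
ES_Incubation = max(EF_Equipment setup=11, EF_Calibration=12) = 12; EF_Incubation = 12+3 = 15
ES_Imaging = 13; EF_Imaging = 13+13 = 26
ES_Data extraction = max(EF_Sample prep=15, EF_Incubation=15, EF_Imaging=26) = 26; EF_Data extraction = 26+7 = 33
Expected project duration μ = 33 days. Critical path: Equipment setup → Run assay → Imaging → Data extraction.

Variance along critical path = 4.000 + 0.111 + 5.444 + 1.000 = 10.556; σ = 3.249 days.
D = μ + z·σ = 33 + 1.282·3.249 = 37.2 days

37.2 days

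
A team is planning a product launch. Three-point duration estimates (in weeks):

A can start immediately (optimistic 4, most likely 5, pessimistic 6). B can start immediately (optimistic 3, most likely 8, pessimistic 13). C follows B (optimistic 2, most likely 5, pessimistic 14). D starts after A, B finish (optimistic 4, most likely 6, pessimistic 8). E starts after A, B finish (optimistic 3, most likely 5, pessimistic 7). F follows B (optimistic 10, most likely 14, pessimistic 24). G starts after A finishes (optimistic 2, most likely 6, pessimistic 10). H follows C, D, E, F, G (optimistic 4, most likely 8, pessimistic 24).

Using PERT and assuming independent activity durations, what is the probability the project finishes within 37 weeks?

te_A = (4 + 4·5 + 6)/6 = 30/6 = 5; σ²_A = ((6−4)/6)² = 0.111
te_B = (3 + 4·8 + 13)/6 = 48/6 = 8; σ²_B = ((13−3)/6)² = 2.778
te_C = (2 + 4·5 + 14)/6 = 36/6 = 6; σ²_C = ((14−2)/6)² = 4.000
te_D = (4 + 4·6 + 8)/6 = 36/6 = 6; σ²_D = ((8−4)/6)² = 0.444
te_E = (3 + 4·5 + 7)/6 = 30/6 = 5; σ²_E = ((7−3)/6)² = 0.444
te_F = (10 + 4·14 + 24)/6 = 90/6 = 15; σ²_F = ((24−10)/6)² = 5.444
te_G = (2 + 4·6 + 10)/6 = 36/6 = 6; σ²_G = ((10−2)/6)² = 1.778
te_H = (4 + 4·8 + 24)/6 = 60/6 = 10; σ²_H = ((24−4)/6)² = 11.111

Forward pass:
ES_A = 0; EF_A = 5
ES_B = 0; EF_B = 8
ES_C = 8; EF_C = 8+6 = 14
ES_D = max(EF_A=5, EF_B=8) = 8; EF_D = 8+6 = 14
ES_E = max(EF_A=5, EF_B=8) = 8; EF_E = 8+5 = 13
ES_F = 8; EF_F = 8+15 = 23
ES_G = 5; EF_G = 5+6 = 11
ES_H = max(EF_C=14, EF_D=14, EF_E=13, EF_F=23, EF_G=11) = 23; EF_H = 23+10 = 33
Expected project duration μ = 33 weeks. Critical path: B → F → H.

Variance along critical path = 2.778 + 5.444 + 11.111 = 19.333; σ = √19.333 = 4.397 weeks.
Z = (37 − 33) / 4.397 = 0.910
P(T ≤ 37) = Φ(0.910) ≈ 0.819

0.819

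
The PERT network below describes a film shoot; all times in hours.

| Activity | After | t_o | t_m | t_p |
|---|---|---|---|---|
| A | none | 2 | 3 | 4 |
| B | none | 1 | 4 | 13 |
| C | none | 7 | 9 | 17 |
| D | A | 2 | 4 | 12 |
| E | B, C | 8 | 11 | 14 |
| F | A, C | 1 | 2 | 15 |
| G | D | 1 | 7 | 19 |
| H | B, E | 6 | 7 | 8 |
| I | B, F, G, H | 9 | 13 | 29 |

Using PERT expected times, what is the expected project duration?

43 hours

te_A = (2 + 4·3 + 4)/6 = 18/6 = 3
te_B = (1 + 4·4 + 13)/6 = 30/6 = 5
te_C = (7 + 4·9 + 17)/6 = 60/6 = 10
te_D = (2 + 4·4 + 12)/6 = 30/6 = 5
te_E = (8 + 4·11 + 14)/6 = 66/6 = 11
te_F = (1 + 4·2 + 15)/6 = 24/6 = 4
te_G = (1 + 4·7 + 19)/6 = 48/6 = 8
te_H = (6 + 4·7 + 8)/6 = 42/6 = 7
te_I = (9 + 4·13 + 29)/6 = 90/6 = 15

Forward pass:
ES_A = 0; EF_A = 3
ES_B = 0; EF_B = 5
ES_C = 0; EF_C = 10
ES_D = 3; EF_D = 3+5 = 8
ES_E = max(EF_B=5, EF_C=10) = 10; EF_E = 10+11 = 21
ES_F = max(EF_A=3, EF_C=10) = 10; EF_F = 10+4 = 14
ES_G = 8; EF_G = 8+8 = 16
ES_H = max(EF_B=5, EF_E=21) = 21; EF_H = 21+7 = 28
ES_I = max(EF_B=5, EF_F=14, EF_G=16, EF_H=28) = 28; EF_I = 28+15 = 43
Expected project duration μ = 43 hours. Critical path: C → E → H → I.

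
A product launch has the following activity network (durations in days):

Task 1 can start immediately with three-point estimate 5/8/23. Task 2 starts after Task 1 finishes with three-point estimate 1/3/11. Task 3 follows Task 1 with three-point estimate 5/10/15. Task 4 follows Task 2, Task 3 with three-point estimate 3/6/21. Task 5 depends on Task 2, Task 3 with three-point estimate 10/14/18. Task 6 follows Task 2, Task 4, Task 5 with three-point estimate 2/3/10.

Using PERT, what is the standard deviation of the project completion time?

3.92 days

te_Task 1 = (5 + 4·8 + 23)/6 = 60/6 = 10; σ²_Task 1 = ((23−5)/6)² = 9.000
te_Task 2 = (1 + 4·3 + 11)/6 = 24/6 = 4; σ²_Task 2 = ((11−1)/6)² = 2.778
te_Task 3 = (5 + 4·10 + 15)/6 = 60/6 = 10; σ²_Task 3 = ((15−5)/6)² = 2.778
te_Task 4 = (3 + 4·6 + 21)/6 = 48/6 = 8; σ²_Task 4 = ((21−3)/6)² = 9.000
te_Task 5 = (10 + 4·14 + 18)/6 = 84/6 = 14; σ²_Task 5 = ((18−10)/6)² = 1.778
te_Task 6 = (2 + 4·3 + 10)/6 = 24/6 = 4; σ²_Task 6 = ((10−2)/6)² = 1.778

Forward pass:
ES_Task 1 = 0; EF_Task 1 = 10
ES_Task 2 = 10; EF_Task 2 = 10+4 = 14
ES_Task 3 = 10; EF_Task 3 = 10+10 = 20
ES_Task 4 = max(EF_Task 2=14, EF_Task 3=20) = 20; EF_Task 4 = 20+8 = 28
ES_Task 5 = max(EF_Task 2=14, EF_Task 3=20) = 20; EF_Task 5 = 20+14 = 34
ES_Task 6 = max(EF_Task 2=14, EF_Task 4=28, EF_Task 5=34) = 34; EF_Task 6 = 34+4 = 38
Expected project duration μ = 38 days. Critical path: Task 1 → Task 3 → Task 5 → Task 6.

Variance along critical path = 9.000 + 2.778 + 1.778 + 1.778 = 15.333
σ = √15.333 = 3.916 days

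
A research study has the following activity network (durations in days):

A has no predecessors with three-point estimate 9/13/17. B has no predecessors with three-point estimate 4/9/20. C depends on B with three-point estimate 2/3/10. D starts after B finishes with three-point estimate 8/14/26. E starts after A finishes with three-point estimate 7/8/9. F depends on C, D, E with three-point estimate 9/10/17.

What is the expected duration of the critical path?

36 days

te_A = (9 + 4·13 + 17)/6 = 78/6 = 13
te_B = (4 + 4·9 + 20)/6 = 60/6 = 10
te_C = (2 + 4·3 + 10)/6 = 24/6 = 4
te_D = (8 + 4·14 + 26)/6 = 90/6 = 15
te_E = (7 + 4·8 + 9)/6 = 48/6 = 8
te_F = (9 + 4·10 + 17)/6 = 66/6 = 11

Forward pass:
ES_A = 0; EF_A = 13
ES_B = 0; EF_B = 10
ES_C = 10; EF_C = 10+4 = 14
ES_D = 10; EF_D = 10+15 = 25
ES_E = 13; EF_E = 13+8 = 21
ES_F = max(EF_C=14, EF_D=25, EF_E=21) = 25; EF_F = 25+11 = 36
Expected project duration μ = 36 days. Critical path: B → D → F.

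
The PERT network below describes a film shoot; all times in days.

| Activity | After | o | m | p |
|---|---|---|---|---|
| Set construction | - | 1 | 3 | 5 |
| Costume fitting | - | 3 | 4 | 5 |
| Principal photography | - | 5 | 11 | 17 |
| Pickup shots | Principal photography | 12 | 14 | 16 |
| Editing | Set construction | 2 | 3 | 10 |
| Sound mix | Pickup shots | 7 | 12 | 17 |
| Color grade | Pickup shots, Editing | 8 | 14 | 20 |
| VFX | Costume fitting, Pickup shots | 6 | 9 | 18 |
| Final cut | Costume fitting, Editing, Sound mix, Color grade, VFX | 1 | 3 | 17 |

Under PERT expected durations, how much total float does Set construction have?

18 days

te_Set construction = (1 + 4·3 + 5)/6 = 18/6 = 3
te_Costume fitting = (3 + 4·4 + 5)/6 = 24/6 = 4
te_Principal photography = (5 + 4·11 + 17)/6 = 66/6 = 11
te_Pickup shots = (12 + 4·14 + 16)/6 = 84/6 = 14
te_Editing = (2 + 4·3 + 10)/6 = 24/6 = 4
te_Sound mix = (7 + 4·12 + 17)/6 = 72/6 = 12
te_Color grade = (8 + 4·14 + 20)/6 = 84/6 = 14
te_VFX = (6 + 4·9 + 18)/6 = 60/6 = 10
te_Final cut = (1 + 4·3 + 17)/6 = 30/6 = 5

Forward pass:
ES_Set construction = 0; EF_Set construction = 3
ES_Costume fitting = 0; EF_Costume fitting = 4
ES_Principal photography = 0; EF_Principal photography = 11
ES_Pickup shots = 11; EF_Pickup shots = 11+14 = 25
ES_Editing = 3; EF_Editing = 3+4 = 7
ES_Sound mix = 25; EF_Sound mix = 25+12 = 37
ES_Color grade = max(EF_Pickup shots=25, EF_Editing=7) = 25; EF_Color grade = 25+14 = 39
ES_VFX = max(EF_Costume fitting=4, EF_Pickup shots=25) = 25; EF_VFX = 25+10 = 35
ES_Final cut = max(EF_Costume fitting=4, EF_Editing=7, EF_Sound mix=37, EF_Color grade=39, EF_VFX=35) = 39; EF_Final cut = 39+5 = 44
Expected project duration μ = 44 days. Critical path: Principal photography → Pickup shots → Color grade → Final cut.

Backward pass:
LF_Final cut = 44; LS_Final cut = 44−5 = 39
LF_VFX = LS_Final cut = 39; LS_VFX = 39−10 = 29
LF_Color grade = LS_Final cut = 39; LS_Color grade = 39−14 = 25
LF_Sound mix = LS_Final cut = 39; LS_Sound mix = 39−12 = 27
LF_Editing = min(LS_Color grade=25, LS_Final cut=39) = 25; LS_Editing = 25−4 = 21
LF_Pickup shots = min(LS_Sound mix=27, LS_Color grade=25, LS_VFX=29) = 25; LS_Pickup shots = 25−14 = 11
LF_Principal photography = LS_Pickup shots = 11; LS_Principal photography = 11−11 = 0
LF_Costume fitting = min(LS_VFX=29, LS_Final cut=39) = 29; LS_Costume fitting = 29−4 = 25
LF_Set construction = LS_Editing = 21; LS_Set construction = 21−3 = 18
Slack_Set construction = LS_Set construction − ES_Set construction = 18 − 0 = 18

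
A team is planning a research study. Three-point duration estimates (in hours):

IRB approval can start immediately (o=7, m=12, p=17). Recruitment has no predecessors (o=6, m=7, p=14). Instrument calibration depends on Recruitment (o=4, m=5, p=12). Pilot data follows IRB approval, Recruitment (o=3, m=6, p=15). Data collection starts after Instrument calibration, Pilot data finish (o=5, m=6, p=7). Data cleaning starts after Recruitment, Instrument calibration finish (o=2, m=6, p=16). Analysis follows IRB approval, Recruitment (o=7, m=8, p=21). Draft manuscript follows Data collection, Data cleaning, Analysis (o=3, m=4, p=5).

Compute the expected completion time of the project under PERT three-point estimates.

te_IRB approval = (7 + 4·12 + 17)/6 = 72/6 = 12
te_Recruitment = (6 + 4·7 + 14)/6 = 48/6 = 8
te_Instrument calibration = (4 + 4·5 + 12)/6 = 36/6 = 6
te_Pilot data = (3 + 4·6 + 15)/6 = 42/6 = 7
te_Data collection = (5 + 4·6 + 7)/6 = 36/6 = 6
te_Data cleaning = (2 + 4·6 + 16)/6 = 42/6 = 7
te_Analysis = (7 + 4·8 + 21)/6 = 60/6 = 10
te_Draft manuscript = (3 + 4·4 + 5)/6 = 24/6 = 4

Forward pass:
ES_IRB approval = 0; EF_IRB approval = 12
ES_Recruitment = 0; EF_Recruitment = 8
ES_Instrument calibration = 8; EF_Instrument calibration = 8+6 = 14
ES_Pilot data = max(EF_IRB approval=12, EF_Recruitment=8) = 12; EF_Pilot data = 12+7 = 19
ES_Data collection = max(EF_Instrument calibration=14, EF_Pilot data=19) = 19; EF_Data collection = 19+6 = 25
ES_Data cleaning = max(EF_Recruitment=8, EF_Instrument calibration=14) = 14; EF_Data cleaning = 14+7 = 21
ES_Analysis = max(EF_IRB approval=12, EF_Recruitment=8) = 12; EF_Analysis = 12+10 = 22
ES_Draft manuscript = max(EF_Data collection=25, EF_Data cleaning=21, EF_Analysis=22) = 25; EF_Draft manuscript = 25+4 = 29
Expected project duration μ = 29 hours. Critical path: IRB approval → Pilot data → Data collection → Draft manuscript.

29 hours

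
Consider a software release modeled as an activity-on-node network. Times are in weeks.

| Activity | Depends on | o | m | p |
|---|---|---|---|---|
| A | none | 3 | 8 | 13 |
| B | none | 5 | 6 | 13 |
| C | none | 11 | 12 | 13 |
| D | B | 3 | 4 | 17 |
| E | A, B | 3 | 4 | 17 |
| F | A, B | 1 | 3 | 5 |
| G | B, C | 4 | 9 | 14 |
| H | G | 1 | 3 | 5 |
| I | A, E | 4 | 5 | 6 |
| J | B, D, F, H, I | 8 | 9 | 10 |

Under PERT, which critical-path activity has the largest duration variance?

te_A = (3 + 4·8 + 13)/6 = 48/6 = 8; σ²_A = ((13−3)/6)² = 2.778
te_B = (5 + 4·6 + 13)/6 = 42/6 = 7; σ²_B = ((13−5)/6)² = 1.778
te_C = (11 + 4·12 + 13)/6 = 72/6 = 12; σ²_C = ((13−11)/6)² = 0.111
te_D = (3 + 4·4 + 17)/6 = 36/6 = 6; σ²_D = ((17−3)/6)² = 5.444
te_E = (3 + 4·4 + 17)/6 = 36/6 = 6; σ²_E = ((17−3)/6)² = 5.444
te_F = (1 + 4·3 + 5)/6 = 18/6 = 3; σ²_F = ((5−1)/6)² = 0.444
te_G = (4 + 4·9 + 14)/6 = 54/6 = 9; σ²_G = ((14−4)/6)² = 2.778
te_H = (1 + 4·3 + 5)/6 = 18/6 = 3; σ²_H = ((5−1)/6)² = 0.444
te_I = (4 + 4·5 + 6)/6 = 30/6 = 5; σ²_I = ((6−4)/6)² = 0.111
te_J = (8 + 4·9 + 10)/6 = 54/6 = 9; σ²_J = ((10−8)/6)² = 0.111

Forward pass:
ES_A = 0; EF_A = 8
ES_B = 0; EF_B = 7
ES_C = 0; EF_C = 12
ES_D = 7; EF_D = 7+6 = 13
ES_E = max(EF_A=8, EF_B=7) = 8; EF_E = 8+6 = 14
ES_F = max(EF_A=8, EF_B=7) = 8; EF_F = 8+3 = 11
ES_G = max(EF_B=7, EF_C=12) = 12; EF_G = 12+9 = 21
ES_H = 21; EF_H = 21+3 = 24
ES_I = max(EF_A=8, EF_E=14) = 14; EF_I = 14+5 = 19
ES_J = max(EF_B=7, EF_D=13, EF_F=11, EF_H=24, EF_I=19) = 24; EF_J = 24+9 = 33
Expected project duration μ = 33 weeks. Critical path: C → G → H → J.

Variances on critical path: σ²_C=0.111, σ²_G=2.778, σ²_H=0.444, σ²_J=0.111.
Largest is σ²_G = 2.778.

G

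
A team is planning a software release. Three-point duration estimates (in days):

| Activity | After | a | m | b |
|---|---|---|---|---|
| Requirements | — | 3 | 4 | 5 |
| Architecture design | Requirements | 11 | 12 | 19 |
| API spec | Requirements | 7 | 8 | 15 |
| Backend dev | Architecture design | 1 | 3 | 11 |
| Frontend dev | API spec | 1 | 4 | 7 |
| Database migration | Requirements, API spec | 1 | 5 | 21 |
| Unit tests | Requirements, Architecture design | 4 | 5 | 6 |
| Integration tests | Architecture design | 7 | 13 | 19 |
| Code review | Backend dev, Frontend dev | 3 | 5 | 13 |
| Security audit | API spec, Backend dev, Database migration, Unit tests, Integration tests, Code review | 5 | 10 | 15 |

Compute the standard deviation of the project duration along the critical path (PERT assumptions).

te_Requirements = (3 + 4·4 + 5)/6 = 24/6 = 4; σ²_Requirements = ((5−3)/6)² = 0.111
te_Architecture design = (11 + 4·12 + 19)/6 = 78/6 = 13; σ²_Architecture design = ((19−11)/6)² = 1.778
te_API spec = (7 + 4·8 + 15)/6 = 54/6 = 9; σ²_API spec = ((15−7)/6)² = 1.778
te_Backend dev = (1 + 4·3 + 11)/6 = 24/6 = 4; σ²_Backend dev = ((11−1)/6)² = 2.778
te_Frontend dev = (1 + 4·4 + 7)/6 = 24/6 = 4; σ²_Frontend dev = ((7−1)/6)² = 1.000
te_Database migration = (1 + 4·5 + 21)/6 = 42/6 = 7; σ²_Database migration = ((21−1)/6)² = 11.111
te_Unit tests = (4 + 4·5 + 6)/6 = 30/6 = 5; σ²_Unit tests = ((6−4)/6)² = 0.111
te_Integration tests = (7 + 4·13 + 19)/6 = 78/6 = 13; σ²_Integration tests = ((19−7)/6)² = 4.000
te_Code review = (3 + 4·5 + 13)/6 = 36/6 = 6; σ²_Code review = ((13−3)/6)² = 2.778
te_Security audit = (5 + 4·10 + 15)/6 = 60/6 = 10; σ²_Security audit = ((15−5)/6)² = 2.778

Forward pass:
ES_Requirements = 0; EF_Requirements = 4
ES_Architecture design = 4; EF_Architecture design = 4+13 = 17
ES_API spec = 4; EF_API spec = 4+9 = 13
ES_Backend dev = 17; EF_Backend dev = 17+4 = 21
ES_Frontend dev = 13; EF_Frontend dev = 13+4 = 17
ES_Database migration = max(EF_Requirements=4, EF_API spec=13) = 13; EF_Database migration = 13+7 = 20
ES_Unit tests = max(EF_Requirements=4, EF_Architecture design=17) = 17; EF_Unit tests = 17+5 = 22
ES_Integration tests = 17; EF_Integration tests = 17+13 = 30
ES_Code review = max(EF_Backend dev=21, EF_Frontend dev=17) = 21; EF_Code review = 21+6 = 27
ES_Security audit = max(EF_API spec=13, EF_Backend dev=21, EF_Database migration=20, EF_Unit tests=22, EF_Integration tests=30, EF_Code review=27) = 30; EF_Security audit = 30+10 = 40
Expected project duration μ = 40 days. Critical path: Requirements → Architecture design → Integration tests → Security audit.

Variance along critical path = 0.111 + 1.778 + 4.000 + 2.778 = 8.667
σ = √8.667 = 2.944 days

2.94 days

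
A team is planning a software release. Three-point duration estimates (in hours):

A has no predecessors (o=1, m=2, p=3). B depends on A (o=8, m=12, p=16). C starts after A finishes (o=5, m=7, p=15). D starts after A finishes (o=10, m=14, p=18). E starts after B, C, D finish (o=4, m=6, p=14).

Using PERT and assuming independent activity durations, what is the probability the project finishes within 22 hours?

te_A = (1 + 4·2 + 3)/6 = 12/6 = 2; σ²_A = ((3−1)/6)² = 0.111
te_B = (8 + 4·12 + 16)/6 = 72/6 = 12; σ²_B = ((16−8)/6)² = 1.778
te_C = (5 + 4·7 + 15)/6 = 48/6 = 8; σ²_C = ((15−5)/6)² = 2.778
te_D = (10 + 4·14 + 18)/6 = 84/6 = 14; σ²_D = ((18−10)/6)² = 1.778
te_E = (4 + 4·6 + 14)/6 = 42/6 = 7; σ²_E = ((14−4)/6)² = 2.778

Forward pass:
ES_A = 0; EF_A = 2
ES_B = 2; EF_B = 2+12 = 14
ES_C = 2; EF_C = 2+8 = 10
ES_D = 2; EF_D = 2+14 = 16
ES_E = max(EF_B=14, EF_C=10, EF_D=16) = 16; EF_E = 16+7 = 23
Expected project duration μ = 23 hours. Critical path: A → D → E.

Variance along critical path = 0.111 + 1.778 + 2.778 = 4.667; σ = √4.667 = 2.160 hours.
Z = (22 − 23) / 2.160 = -0.463
P(T ≤ 22) = Φ(-0.463) ≈ 0.322

0.322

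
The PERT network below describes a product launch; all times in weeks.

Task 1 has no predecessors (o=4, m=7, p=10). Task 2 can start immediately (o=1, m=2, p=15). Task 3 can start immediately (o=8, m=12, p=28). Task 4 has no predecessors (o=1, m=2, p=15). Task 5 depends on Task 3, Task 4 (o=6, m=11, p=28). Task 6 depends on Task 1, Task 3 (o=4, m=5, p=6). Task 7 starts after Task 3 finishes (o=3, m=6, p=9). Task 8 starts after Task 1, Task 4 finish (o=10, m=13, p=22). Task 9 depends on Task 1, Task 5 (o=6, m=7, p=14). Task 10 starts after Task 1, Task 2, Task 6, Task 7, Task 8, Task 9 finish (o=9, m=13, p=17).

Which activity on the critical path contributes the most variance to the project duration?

Task 5

te_Task 1 = (4 + 4·7 + 10)/6 = 42/6 = 7; σ²_Task 1 = ((10−4)/6)² = 1.000
te_Task 2 = (1 + 4·2 + 15)/6 = 24/6 = 4; σ²_Task 2 = ((15−1)/6)² = 5.444
te_Task 3 = (8 + 4·12 + 28)/6 = 84/6 = 14; σ²_Task 3 = ((28−8)/6)² = 11.111
te_Task 4 = (1 + 4·2 + 15)/6 = 24/6 = 4; σ²_Task 4 = ((15−1)/6)² = 5.444
te_Task 5 = (6 + 4·11 + 28)/6 = 78/6 = 13; σ²_Task 5 = ((28−6)/6)² = 13.444
te_Task 6 = (4 + 4·5 + 6)/6 = 30/6 = 5; σ²_Task 6 = ((6−4)/6)² = 0.111
te_Task 7 = (3 + 4·6 + 9)/6 = 36/6 = 6; σ²_Task 7 = ((9−3)/6)² = 1.000
te_Task 8 = (10 + 4·13 + 22)/6 = 84/6 = 14; σ²_Task 8 = ((22−10)/6)² = 4.000
te_Task 9 = (6 + 4·7 + 14)/6 = 48/6 = 8; σ²_Task 9 = ((14−6)/6)² = 1.778
te_Task 10 = (9 + 4·13 + 17)/6 = 78/6 = 13; σ²_Task 10 = ((17−9)/6)² = 1.778

Forward pass:
ES_Task 1 = 0; EF_Task 1 = 7
ES_Task 2 = 0; EF_Task 2 = 4
ES_Task 3 = 0; EF_Task 3 = 14
ES_Task 4 = 0; EF_Task 4 = 4
ES_Task 5 = max(EF_Task 3=14, EF_Task 4=4) = 14; EF_Task 5 = 14+13 = 27
ES_Task 6 = max(EF_Task 1=7, EF_Task 3=14) = 14; EF_Task 6 = 14+5 = 19
ES_Task 7 = 14; EF_Task 7 = 14+6 = 20
ES_Task 8 = max(EF_Task 1=7, EF_Task 4=4) = 7; EF_Task 8 = 7+14 = 21
ES_Task 9 = max(EF_Task 1=7, EF_Task 5=27) = 27; EF_Task 9 = 27+8 = 35
ES_Task 10 = max(EF_Task 1=7, EF_Task 2=4, EF_Task 6=19, EF_Task 7=20, EF_Task 8=21, EF_Task 9=35) = 35; EF_Task 10 = 35+13 = 48
Expected project duration μ = 48 weeks. Critical path: Task 3 → Task 5 → Task 9 → Task 10.

Variances on critical path: σ²_Task 3=11.111, σ²_Task 5=13.444, σ²_Task 9=1.778, σ²_Task 10=1.778.
Largest is σ²_Task 5 = 13.444.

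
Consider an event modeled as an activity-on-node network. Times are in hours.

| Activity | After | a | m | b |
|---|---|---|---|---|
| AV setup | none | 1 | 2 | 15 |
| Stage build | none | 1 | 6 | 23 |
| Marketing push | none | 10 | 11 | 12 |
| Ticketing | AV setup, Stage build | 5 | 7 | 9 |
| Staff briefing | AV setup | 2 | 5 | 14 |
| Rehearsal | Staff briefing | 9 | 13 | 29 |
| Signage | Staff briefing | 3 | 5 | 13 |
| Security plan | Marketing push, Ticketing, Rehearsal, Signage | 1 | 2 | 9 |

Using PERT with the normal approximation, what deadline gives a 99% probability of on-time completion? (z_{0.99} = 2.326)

te_AV setup = (1 + 4·2 + 15)/6 = 24/6 = 4; σ²_AV setup = ((15−1)/6)² = 5.444
te_Stage build = (1 + 4·6 + 23)/6 = 48/6 = 8; σ²_Stage build = ((23−1)/6)² = 13.444
te_Marketing push = (10 + 4·11 + 12)/6 = 66/6 = 11; σ²_Marketing push = ((12−10)/6)² = 0.111
te_Ticketing = (5 + 4·7 + 9)/6 = 42/6 = 7; σ²_Ticketing = ((9−5)/6)² = 0.444
te_Staff briefing = (2 + 4·5 + 14)/6 = 36/6 = 6; σ²_Staff briefing = ((14−2)/6)² = 4.000
te_Rehearsal = (9 + 4·13 + 29)/6 = 90/6 = 15; σ²_Rehearsal = ((29−9)/6)² = 11.111
te_Signage = (3 + 4·5 + 13)/6 = 36/6 = 6; σ²_Signage = ((13−3)/6)² = 2.778
te_Security plan = (1 + 4·2 + 9)/6 = 18/6 = 3; σ²_Security plan = ((9−1)/6)² = 1.778

Forward pass:
ES_AV setup = 0; EF_AV setup = 4
ES_Stage build = 0; EF_Stage build = 8
ES_Marketing push = 0; EF_Marketing push = 11
ES_Ticketing = max(EF_AV setup=4, EF_Stage build=8) = 8; EF_Ticketing = 8+7 = 15
ES_Staff briefing = 4; EF_Staff briefing = 4+6 = 10
ES_Rehearsal = 10; EF_Rehearsal = 10+15 = 25
ES_Signage = 10; EF_Signage = 10+6 = 16
ES_Security plan = max(EF_Marketing push=11, EF_Ticketing=15, EF_Rehearsal=25, EF_Signage=16) = 25; EF_Security plan = 25+3 = 28
Expected project duration μ = 28 hours. Critical path: AV setup → Staff briefing → Rehearsal → Security plan.

Variance along critical path = 5.444 + 4.000 + 11.111 + 1.778 = 22.333; σ = 4.726 hours.
D = μ + z·σ = 28 + 2.326·4.726 = 39.0 hours

39.0 hours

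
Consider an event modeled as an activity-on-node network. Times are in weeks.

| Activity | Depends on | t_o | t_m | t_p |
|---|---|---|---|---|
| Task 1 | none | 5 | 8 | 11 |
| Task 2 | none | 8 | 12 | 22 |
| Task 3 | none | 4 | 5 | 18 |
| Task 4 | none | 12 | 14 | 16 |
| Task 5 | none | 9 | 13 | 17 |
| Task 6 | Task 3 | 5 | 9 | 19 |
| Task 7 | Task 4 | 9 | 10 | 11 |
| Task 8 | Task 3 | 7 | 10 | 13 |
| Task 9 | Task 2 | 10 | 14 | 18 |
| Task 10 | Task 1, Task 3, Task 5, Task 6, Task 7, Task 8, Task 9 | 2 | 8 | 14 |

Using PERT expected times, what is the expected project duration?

te_Task 1 = (5 + 4·8 + 11)/6 = 48/6 = 8
te_Task 2 = (8 + 4·12 + 22)/6 = 78/6 = 13
te_Task 3 = (4 + 4·5 + 18)/6 = 42/6 = 7
te_Task 4 = (12 + 4·14 + 16)/6 = 84/6 = 14
te_Task 5 = (9 + 4·13 + 17)/6 = 78/6 = 13
te_Task 6 = (5 + 4·9 + 19)/6 = 60/6 = 10
te_Task 7 = (9 + 4·10 + 11)/6 = 60/6 = 10
te_Task 8 = (7 + 4·10 + 13)/6 = 60/6 = 10
te_Task 9 = (10 + 4·14 + 18)/6 = 84/6 = 14
te_Task 10 = (2 + 4·8 + 14)/6 = 48/6 = 8

Forward pass:
ES_Task 1 = 0; EF_Task 1 = 8
ES_Task 2 = 0; EF_Task 2 = 13
ES_Task 3 = 0; EF_Task 3 = 7
ES_Task 4 = 0; EF_Task 4 = 14
ES_Task 5 = 0; EF_Task 5 = 13
ES_Task 6 = 7; EF_Task 6 = 7+10 = 17
ES_Task 7 = 14; EF_Task 7 = 14+10 = 24
ES_Task 8 = 7; EF_Task 8 = 7+10 = 17
ES_Task 9 = 13; EF_Task 9 = 13+14 = 27
ES_Task 10 = max(EF_Task 1=8, EF_Task 3=7, EF_Task 5=13, EF_Task 6=17, EF_Task 7=24, EF_Task 8=17, EF_Task 9=27) = 27; EF_Task 10 = 27+8 = 35
Expected project duration μ = 35 weeks. Critical path: Task 2 → Task 9 → Task 10.

35 weeks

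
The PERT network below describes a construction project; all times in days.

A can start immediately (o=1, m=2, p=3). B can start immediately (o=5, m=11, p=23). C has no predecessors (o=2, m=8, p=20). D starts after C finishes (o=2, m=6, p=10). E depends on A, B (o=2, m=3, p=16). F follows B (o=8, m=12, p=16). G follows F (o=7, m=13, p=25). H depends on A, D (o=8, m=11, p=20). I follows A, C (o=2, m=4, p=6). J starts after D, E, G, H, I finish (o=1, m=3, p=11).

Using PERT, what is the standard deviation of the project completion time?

4.75 days

te_A = (1 + 4·2 + 3)/6 = 12/6 = 2; σ²_A = ((3−1)/6)² = 0.111
te_B = (5 + 4·11 + 23)/6 = 72/6 = 12; σ²_B = ((23−5)/6)² = 9.000
te_C = (2 + 4·8 + 20)/6 = 54/6 = 9; σ²_C = ((20−2)/6)² = 9.000
te_D = (2 + 4·6 + 10)/6 = 36/6 = 6; σ²_D = ((10−2)/6)² = 1.778
te_E = (2 + 4·3 + 16)/6 = 30/6 = 5; σ²_E = ((16−2)/6)² = 5.444
te_F = (8 + 4·12 + 16)/6 = 72/6 = 12; σ²_F = ((16−8)/6)² = 1.778
te_G = (7 + 4·13 + 25)/6 = 84/6 = 14; σ²_G = ((25−7)/6)² = 9.000
te_H = (8 + 4·11 + 20)/6 = 72/6 = 12; σ²_H = ((20−8)/6)² = 4.000
te_I = (2 + 4·4 + 6)/6 = 24/6 = 4; σ²_I = ((6−2)/6)² = 0.444
te_J = (1 + 4·3 + 11)/6 = 24/6 = 4; σ²_J = ((11−1)/6)² = 2.778

Forward pass:
ES_A = 0; EF_A = 2
ES_B = 0; EF_B = 12
ES_C = 0; EF_C = 9
ES_D = 9; EF_D = 9+6 = 15
ES_E = max(EF_A=2, EF_B=12) = 12; EF_E = 12+5 = 17
ES_F = 12; EF_F = 12+12 = 24
ES_G = 24; EF_G = 24+14 = 38
ES_H = max(EF_A=2, EF_D=15) = 15; EF_H = 15+12 = 27
ES_I = max(EF_A=2, EF_C=9) = 9; EF_I = 9+4 = 13
ES_J = max(EF_D=15, EF_E=17, EF_G=38, EF_H=27, EF_I=13) = 38; EF_J = 38+4 = 42
Expected project duration μ = 42 days. Critical path: B → F → G → J.

Variance along critical path = 9.000 + 1.778 + 9.000 + 2.778 = 22.556
σ = √22.556 = 4.749 days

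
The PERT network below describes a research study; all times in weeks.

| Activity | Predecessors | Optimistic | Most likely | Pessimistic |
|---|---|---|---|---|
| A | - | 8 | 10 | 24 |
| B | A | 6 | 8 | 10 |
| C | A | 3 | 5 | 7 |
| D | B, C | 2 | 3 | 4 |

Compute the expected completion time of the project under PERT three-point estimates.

te_A = (8 + 4·10 + 24)/6 = 72/6 = 12
te_B = (6 + 4·8 + 10)/6 = 48/6 = 8
te_C = (3 + 4·5 + 7)/6 = 30/6 = 5
te_D = (2 + 4·3 + 4)/6 = 18/6 = 3

Forward pass:
ES_A = 0; EF_A = 12
ES_B = 12; EF_B = 12+8 = 20
ES_C = 12; EF_C = 12+5 = 17
ES_D = max(EF_B=20, EF_C=17) = 20; EF_D = 20+3 = 23
Expected project duration μ = 23 weeks. Critical path: A → B → D.

23 weeks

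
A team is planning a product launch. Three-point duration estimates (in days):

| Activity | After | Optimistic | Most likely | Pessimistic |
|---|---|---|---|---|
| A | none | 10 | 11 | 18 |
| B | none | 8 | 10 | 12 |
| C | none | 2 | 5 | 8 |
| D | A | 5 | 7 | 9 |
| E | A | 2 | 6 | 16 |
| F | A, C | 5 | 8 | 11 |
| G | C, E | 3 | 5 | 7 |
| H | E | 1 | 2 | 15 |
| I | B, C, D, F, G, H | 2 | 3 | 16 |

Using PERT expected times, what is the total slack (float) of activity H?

1 days

te_A = (10 + 4·11 + 18)/6 = 72/6 = 12
te_B = (8 + 4·10 + 12)/6 = 60/6 = 10
te_C = (2 + 4·5 + 8)/6 = 30/6 = 5
te_D = (5 + 4·7 + 9)/6 = 42/6 = 7
te_E = (2 + 4·6 + 16)/6 = 42/6 = 7
te_F = (5 + 4·8 + 11)/6 = 48/6 = 8
te_G = (3 + 4·5 + 7)/6 = 30/6 = 5
te_H = (1 + 4·2 + 15)/6 = 24/6 = 4
te_I = (2 + 4·3 + 16)/6 = 30/6 = 5

Forward pass:
ES_A = 0; EF_A = 12
ES_B = 0; EF_B = 10
ES_C = 0; EF_C = 5
ES_D = 12; EF_D = 12+7 = 19
ES_E = 12; EF_E = 12+7 = 19
ES_F = max(EF_A=12, EF_C=5) = 12; EF_F = 12+8 = 20
ES_G = max(EF_C=5, EF_E=19) = 19; EF_G = 19+5 = 24
ES_H = 19; EF_H = 19+4 = 23
ES_I = max(EF_B=10, EF_C=5, EF_D=19, EF_F=20, EF_G=24, EF_H=23) = 24; EF_I = 24+5 = 29
Expected project duration μ = 29 days. Critical path: A → E → G → I.

Backward pass:
LF_I = 29; LS_I = 29−5 = 24
LF_H = LS_I = 24; LS_H = 24−4 = 20
LF_G = LS_I = 24; LS_G = 24−5 = 19
LF_F = LS_I = 24; LS_F = 24−8 = 16
LF_E = min(LS_G=19, LS_H=20) = 19; LS_E = 19−7 = 12
LF_D = LS_I = 24; LS_D = 24−7 = 17
LF_C = min(LS_F=16, LS_G=19, LS_I=24) = 16; LS_C = 16−5 = 11
LF_B = LS_I = 24; LS_B = 24−10 = 14
LF_A = min(LS_D=17, LS_E=12, LS_F=16) = 12; LS_A = 12−12 = 0
Slack_H = LS_H − ES_H = 20 − 19 = 1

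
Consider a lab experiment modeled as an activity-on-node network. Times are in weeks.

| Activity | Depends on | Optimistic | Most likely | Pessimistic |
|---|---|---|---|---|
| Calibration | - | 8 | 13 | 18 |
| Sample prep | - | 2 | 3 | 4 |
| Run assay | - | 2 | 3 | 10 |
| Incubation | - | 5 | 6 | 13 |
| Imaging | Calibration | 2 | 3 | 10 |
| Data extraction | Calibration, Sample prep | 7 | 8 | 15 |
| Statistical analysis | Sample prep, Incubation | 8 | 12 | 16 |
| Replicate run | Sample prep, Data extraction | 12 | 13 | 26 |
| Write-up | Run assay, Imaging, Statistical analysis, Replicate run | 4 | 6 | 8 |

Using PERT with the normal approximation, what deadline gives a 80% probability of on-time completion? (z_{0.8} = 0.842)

te_Calibration = (8 + 4·13 + 18)/6 = 78/6 = 13; σ²_Calibration = ((18−8)/6)² = 2.778
te_Sample prep = (2 + 4·3 + 4)/6 = 18/6 = 3; σ²_Sample prep = ((4−2)/6)² = 0.111
te_Run assay = (2 + 4·3 + 10)/6 = 24/6 = 4; σ²_Run assay = ((10−2)/6)² = 1.778
te_Incubation = (5 + 4·6 + 13)/6 = 42/6 = 7; σ²_Incubation = ((13−5)/6)² = 1.778
te_Imaging = (2 + 4·3 + 10)/6 = 24/6 = 4; σ²_Imaging = ((10−2)/6)² = 1.778
te_Data extraction = (7 + 4·8 + 15)/6 = 54/6 = 9; σ²_Data extraction = ((15−7)/6)² = 1.778
te_Statistical analysis = (8 + 4·12 + 16)/6 = 72/6 = 12; σ²_Statistical analysis = ((16−8)/6)² = 1.778
te_Replicate run = (12 + 4·13 + 26)/6 = 90/6 = 15; σ²_Replicate run = ((26−12)/6)² = 5.444
te_Write-up = (4 + 4·6 + 8)/6 = 36/6 = 6; σ²_Write-up = ((8−4)/6)² = 0.444

Forward pass:
ES_Calibration = 0; EF_Calibration = 13
ES_Sample prep = 0; EF_Sample prep = 3
ES_Run assay = 0; EF_Run assay = 4
ES_Incubation = 0; EF_Incubation = 7
ES_Imaging = 13; EF_Imaging = 13+4 = 17
ES_Data extraction = max(EF_Calibration=13, EF_Sample prep=3) = 13; EF_Data extraction = 13+9 = 22
ES_Statistical analysis = max(EF_Sample prep=3, EF_Incubation=7) = 7; EF_Statistical analysis = 7+12 = 19
ES_Replicate run = max(EF_Sample prep=3, EF_Data extraction=22) = 22; EF_Replicate run = 22+15 = 37
ES_Write-up = max(EF_Run assay=4, EF_Imaging=17, EF_Statistical analysis=19, EF_Replicate run=37) = 37; EF_Write-up = 37+6 = 43
Expected project duration μ = 43 weeks. Critical path: Calibration → Data extraction → Replicate run → Write-up.

Variance along critical path = 2.778 + 1.778 + 5.444 + 0.444 = 10.444; σ = 3.232 weeks.
D = μ + z·σ = 43 + 0.842·3.232 = 45.7 weeks

45.7 weeks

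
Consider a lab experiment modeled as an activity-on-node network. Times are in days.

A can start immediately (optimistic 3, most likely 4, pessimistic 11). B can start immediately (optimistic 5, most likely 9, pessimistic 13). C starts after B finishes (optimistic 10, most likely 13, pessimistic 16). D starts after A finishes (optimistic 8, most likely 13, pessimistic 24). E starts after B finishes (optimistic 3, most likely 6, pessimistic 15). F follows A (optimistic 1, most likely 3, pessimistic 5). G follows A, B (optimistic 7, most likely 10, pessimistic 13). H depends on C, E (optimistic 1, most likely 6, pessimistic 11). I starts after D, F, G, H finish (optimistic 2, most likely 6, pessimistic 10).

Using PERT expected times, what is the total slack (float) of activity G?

te_A = (3 + 4·4 + 11)/6 = 30/6 = 5
te_B = (5 + 4·9 + 13)/6 = 54/6 = 9
te_C = (10 + 4·13 + 16)/6 = 78/6 = 13
te_D = (8 + 4·13 + 24)/6 = 84/6 = 14
te_E = (3 + 4·6 + 15)/6 = 42/6 = 7
te_F = (1 + 4·3 + 5)/6 = 18/6 = 3
te_G = (7 + 4·10 + 13)/6 = 60/6 = 10
te_H = (1 + 4·6 + 11)/6 = 36/6 = 6
te_I = (2 + 4·6 + 10)/6 = 36/6 = 6

Forward pass:
ES_A = 0; EF_A = 5
ES_B = 0; EF_B = 9
ES_C = 9; EF_C = 9+13 = 22
ES_D = 5; EF_D = 5+14 = 19
ES_E = 9; EF_E = 9+7 = 16
ES_F = 5; EF_F = 5+3 = 8
ES_G = max(EF_A=5, EF_B=9) = 9; EF_G = 9+10 = 19
ES_H = max(EF_C=22, EF_E=16) = 22; EF_H = 22+6 = 28
ES_I = max(EF_D=19, EF_F=8, EF_G=19, EF_H=28) = 28; EF_I = 28+6 = 34
Expected project duration μ = 34 days. Critical path: B → C → H → I.

Backward pass:
LF_I = 34; LS_I = 34−6 = 28
LF_H = LS_I = 28; LS_H = 28−6 = 22
LF_G = LS_I = 28; LS_G = 28−10 = 18
LF_F = LS_I = 28; LS_F = 28−3 = 25
LF_E = LS_H = 22; LS_E = 22−7 = 15
LF_D = LS_I = 28; LS_D = 28−14 = 14
LF_C = LS_H = 22; LS_C = 22−13 = 9
LF_B = min(LS_C=9, LS_E=15, LS_G=18) = 9; LS_B = 9−9 = 0
LF_A = min(LS_D=14, LS_F=25, LS_G=18) = 14; LS_A = 14−5 = 9
Slack_G = LS_G − ES_G = 18 − 9 = 9

9 days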